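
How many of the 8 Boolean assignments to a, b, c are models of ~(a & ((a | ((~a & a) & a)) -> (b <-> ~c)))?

Initial set: {T ~(a & ((a | ((~a & a) & a)) -> (b <-> ~c)))}.
T ~(a & ((a | ((~a & a) & a)) -> (b <-> ~c))): β-rule — branch into F a  //  F ((a | ((~a & a) & a)) -> (b <-> ~c)).
  branch 1 (add F a):
    ○ open, literals {a=F}.
  branch 2 (add F ((a | ((~a & a) & a)) -> (b <-> ~c))):
    F ((a | ((~a & a) & a)) -> (b <-> ~c)): α-rule — add T (a | ((~a & a) & a)), F (b <-> ~c).
    T (a | ((~a & a) & a)): β-rule — branch into T a  //  T ((~a & a) & a).
      branch 2.1 (add T a):
        F (b <-> ~c): β-rule — branch into T b, F ~c  //  F b, T ~c.
          branch 2.1.1 (add T b, F ~c):
            ○ open, literals {a=T, b=T, c=T}.
          branch 2.1.2 (add F b, T ~c):
            ○ open, literals {a=T, b=F, c=F}.
      branch 2.2 (add T ((~a & a) & a)):
        T ((~a & a) & a): α-rule — add T (~a & a), T a.
        T (~a & a): α-rule — add T ~a, T a.
        × closes — contains both a and ~a.
1 branch closed, 3 open.
Each open branch fixes some atoms; the unmentioned ones are free. Counting distinct full assignments: branch {a=F} (b, c) contributes 4 new; branch {a=T, b=T, c=T} (none free) contributes 1 new; branch {a=T, b=F, c=F} (none free) contributes 1 new. Total: 6.

6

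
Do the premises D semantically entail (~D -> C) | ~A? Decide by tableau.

Initial set: {T D; F ((~D -> C) | ~A)}.
F ((~D -> C) | ~A): α-rule — add F (~D -> C), F ~A.
F (~D -> C): α-rule — add T ~D, F C.
× closes — contains both D and ~D.
All 1 branch closes.
Every branch closed, so the premises entail the conclusion.

Yes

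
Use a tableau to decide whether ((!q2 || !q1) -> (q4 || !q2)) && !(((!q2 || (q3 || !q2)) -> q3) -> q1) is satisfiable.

Initial set: {(((!q2 || !q1) -> (q4 || !q2)) && !(((!q2 || (q3 || !q2)) -> q3) -> q1))}.
(((!q2 || !q1) -> (q4 || !q2)) && !(((!q2 || (q3 || !q2)) -> q3) -> q1)): α-rule — add ((!q2 || !q1) -> (q4 || !q2)), !(((!q2 || (q3 || !q2)) -> q3) -> q1).
!(((!q2 || (q3 || !q2)) -> q3) -> q1): α-rule — add ((!q2 || (q3 || !q2)) -> q3), !q1.
((!q2 || !q1) -> (q4 || !q2)): β-rule — branch into !(!q2 || !q1)  //  (q4 || !q2).
  branch 1 (add !(!q2 || !q1)):
    !(!q2 || !q1): α-rule — add !!q2, !!q1.
    × closes — contains both q1 and !q1.
  branch 2 (add (q4 || !q2)):
    ((!q2 || (q3 || !q2)) -> q3): β-rule — branch into !(!q2 || (q3 || !q2))  //  q3.
      branch 2.1 (add !(!q2 || (q3 || !q2))):
        !(!q2 || (q3 || !q2)): α-rule — add !!q2, !(q3 || !q2).
        !(q3 || !q2): α-rule — add !q3, !!q2.
        (q4 || !q2): β-rule — branch into q4  //  !q2.
          branch 2.1.1 (add q4):
            ○ open, literals {q1=0, q2=1, q3=0, q4=1}.
          branch 2.1.2 (add !q2):
            × closes — contains both q2 and !q2.
      branch 2.2 (add q3):
        (q4 || !q2): β-rule — branch into q4  //  !q2.
          branch 2.2.1 (add q4):
            ○ open, literals {q1=0, q3=1, q4=1}.
          branch 2.2.2 (add !q2):
            ○ open, literals {q1=0, q2=0, q3=1}.
2 branches closed, 3 open.
An open branch gives a satisfying assignment: q1=0, q2=1, q3=0, q4=1.

Satisfiable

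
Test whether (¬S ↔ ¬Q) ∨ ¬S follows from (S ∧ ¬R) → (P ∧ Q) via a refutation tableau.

No

Initial set: {T ((S ∧ ¬R) → (P ∧ Q)); F ((¬S ↔ ¬Q) ∨ ¬S)}.
F ((¬S ↔ ¬Q) ∨ ¬S): α-rule — add F (¬S ↔ ¬Q), F ¬S.
T ((S ∧ ¬R) → (P ∧ Q)): β-rule — branch into F (S ∧ ¬R)  //  T (P ∧ Q).
  branch 1 (add F (S ∧ ¬R)):
    F (¬S ↔ ¬Q): β-rule — branch into T ¬S, F ¬Q  //  F ¬S, T ¬Q.
      branch 1.1 (add T ¬S, F ¬Q):
        × closes — contains both S and ¬S.
      branch 1.2 (add F ¬S, T ¬Q):
        F (S ∧ ¬R): β-rule — branch into F S  //  F ¬R.
          branch 1.2.1 (add F S):
            × closes — contains both S and ¬S.
          branch 1.2.2 (add F ¬R):
            ○ open, literals {Q=F, R=T, S=T}.
  branch 2 (add T (P ∧ Q)):
    T (P ∧ Q): α-rule — add T P, T Q.
    F (¬S ↔ ¬Q): β-rule — branch into T ¬S, F ¬Q  //  F ¬S, T ¬Q.
      branch 2.1 (add T ¬S, F ¬Q):
        × closes — contains both S and ¬S.
      branch 2.2 (add F ¬S, T ¬Q):
        × closes — contains both Q and ¬Q.
4 branches closed, 1 open.
An open branch gives a countermodel: Q=F, R=T, S=T (unmentioned atoms arbitrary); the premises hold there but the conclusion fails.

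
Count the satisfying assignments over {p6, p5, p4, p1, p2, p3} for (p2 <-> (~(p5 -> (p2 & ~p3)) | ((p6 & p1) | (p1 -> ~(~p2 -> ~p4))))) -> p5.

Initial set: {T ((p2 <-> (~(p5 -> (p2 & ~p3)) | ((p6 & p1) | (p1 -> ~(~p2 -> ~p4))))) -> p5)}.
T ((p2 <-> (~(p5 -> (p2 & ~p3)) | ((p6 & p1) | (p1 -> ~(~p2 -> ~p4))))) -> p5): β-rule — branch into F (p2 <-> (~(p5 -> (p2 & ~p3)) | ((p6 & p1) | (p1 -> ~(~p2 -> ~p4)))))  //  T p5.
  branch 1 (add F (p2 <-> (~(p5 -> (p2 & ~p3)) | ((p6 & p1) | (p1 -> ~(~p2 -> ~p4)))))):
    F (p2 <-> (~(p5 -> (p2 & ~p3)) | ((p6 & p1) | (p1 -> ~(~p2 -> ~p4))))): β-rule — branch into T p2, F (~(p5 -> (p2 & ~p3)) | ((p6 & p1) | (p1 -> ~(~p2 -> ~p4))))  //  F p2, T (~(p5 -> (p2 & ~p3)) | ((p6 & p1) | (p1 -> ~(~p2 -> ~p4)))).
      branch 1.1 (add T p2, F (~(p5 -> (p2 & ~p3)) | ((p6 & p1) | (p1 -> ~(~p2 -> ~p4))))):
        F (~(p5 -> (p2 & ~p3)) | ((p6 & p1) | (p1 -> ~(~p2 -> ~p4)))): α-rule — add F ~(p5 -> (p2 & ~p3)), F ((p6 & p1) | (p1 -> ~(~p2 -> ~p4))).
        F ((p6 & p1) | (p1 -> ~(~p2 -> ~p4))): α-rule — add F (p6 & p1), F (p1 -> ~(~p2 -> ~p4)).
        F (p1 -> ~(~p2 -> ~p4)): α-rule — add T p1, F ~(~p2 -> ~p4).
        F ~(p5 -> (p2 & ~p3)): β-rule — branch into F p5  //  T (p2 & ~p3).
          branch 1.1.1 (add F p5):
            F (p6 & p1): β-rule — branch into F p6  //  F p1.
              branch 1.1.1.1 (add F p6):
                F ~(~p2 -> ~p4): β-rule — branch into F ~p2  //  T ~p4.
                  branch 1.1.1.1.1 (add F ~p2):
                    ○ open, literals {p1=T, p2=T, p5=F, p6=F}.
                  branch 1.1.1.1.2 (add T ~p4):
                    ○ open, literals {p1=T, p2=T, p4=F, p5=F, p6=F}.
              branch 1.1.1.2 (add F p1):
                × closes — contains both p1 and ~p1.
          branch 1.1.2 (add T (p2 & ~p3)):
            T (p2 & ~p3): α-rule — add T p2, T ~p3.
            F (p6 & p1): β-rule — branch into F p6  //  F p1.
              branch 1.1.2.1 (add F p6):
                F ~(~p2 -> ~p4): β-rule — branch into F ~p2  //  T ~p4.
                  branch 1.1.2.1.1 (add F ~p2):
                    ○ open, literals {p1=T, p2=T, p3=F, p6=F}.
                  branch 1.1.2.1.2 (add T ~p4):
                    ○ open, literals {p1=T, p2=T, p3=F, p4=F, p6=F}.
              branch 1.1.2.2 (add F p1):
                × closes — contains both p1 and ~p1.
      branch 1.2 (add F p2, T (~(p5 -> (p2 & ~p3)) | ((p6 & p1) | (p1 -> ~(~p2 -> ~p4))))):
        T (~(p5 -> (p2 & ~p3)) | ((p6 & p1) | (p1 -> ~(~p2 -> ~p4)))): β-rule — branch into T ~(p5 -> (p2 & ~p3))  //  T ((p6 & p1) | (p1 -> ~(~p2 -> ~p4))).
          branch 1.2.1 (add T ~(p5 -> (p2 & ~p3))):
            T ~(p5 -> (p2 & ~p3)): α-rule — add T p5, F (p2 & ~p3).
            F (p2 & ~p3): β-rule — branch into F p2  //  F ~p3.
              branch 1.2.1.1 (add F p2):
                ○ open, literals {p2=F, p5=T}.
              branch 1.2.1.2 (add F ~p3):
                ○ open, literals {p2=F, p3=T, p5=T}.
          branch 1.2.2 (add T ((p6 & p1) | (p1 -> ~(~p2 -> ~p4)))):
            T ((p6 & p1) | (p1 -> ~(~p2 -> ~p4))): β-rule — branch into T (p6 & p1)  //  T (p1 -> ~(~p2 -> ~p4)).
              branch 1.2.2.1 (add T (p6 & p1)):
                T (p6 & p1): α-rule — add T p6, T p1.
                ○ open, literals {p1=T, p2=F, p6=T}.
              branch 1.2.2.2 (add T (p1 -> ~(~p2 -> ~p4))):
                T (p1 -> ~(~p2 -> ~p4)): β-rule — branch into F p1  //  T ~(~p2 -> ~p4).
                  branch 1.2.2.2.1 (add F p1):
                    ○ open, literals {p1=F, p2=F}.
                  branch 1.2.2.2.2 (add T ~(~p2 -> ~p4)):
                    T ~(~p2 -> ~p4): α-rule — add T ~p2, F ~p4.
                    ○ open, literals {p2=F, p4=T}.
  branch 2 (add T p5):
    ○ open, literals {p5=T}.
2 branches closed, 10 open.
Each open branch fixes some atoms; the unmentioned ones are free. Counting distinct full assignments: branch {p1=T, p2=T, p5=F, p6=F} (p4, p3) contributes 4 new; branch {p1=T, p2=T, p4=F, p5=F, p6=F} (p3) contributes 0 new; branch {p1=T, p2=T, p3=F, p6=F} (p5, p4) contributes 2 new; branch {p1=T, p2=T, p3=F, p4=F, p6=F} (p5) contributes 0 new; branch {p2=F, p5=T} (p6, p4, p1, p3) contributes 16 new; branch {p2=F, p3=T, p5=T} (p6, p4, p1) contributes 0 new; branch {p1=T, p2=F, p6=T} (p5, p4, p3) contributes 4 new; branch {p1=F, p2=F} (p6, p5, p4, p3) contributes 8 new; branch {p2=F, p4=T} (p6, p5, p1, p3) contributes 2 new; branch {p5=T} (p6, p4, p1, p2, p3) contributes 14 new. Total: 50.

50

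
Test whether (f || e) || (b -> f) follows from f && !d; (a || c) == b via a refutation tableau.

Initial set: {(f && !d); ((a || c) == b); !((f || e) || (b -> f))}.
(f && !d): α-rule — add f, !d.
!((f || e) || (b -> f)): α-rule — add !(f || e), !(b -> f).
!(f || e): α-rule — add !f, !e.
× closes — contains both f and !f.
All 1 branch closes.
Every branch closed, so the premises entail the conclusion.

Yes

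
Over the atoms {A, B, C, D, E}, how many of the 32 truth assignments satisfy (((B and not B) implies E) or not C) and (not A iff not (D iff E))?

16

Initial set: {((((B and not B) implies E) or not C) and (not A iff not (D iff E)))}.
((((B and not B) implies E) or not C) and (not A iff not (D iff E))): α-rule — add (((B and not B) implies E) or not C), (not A iff not (D iff E)).
(((B and not B) implies E) or not C): β-rule — branch into ((B and not B) implies E)  //  not C.
  branch 1 (add ((B and not B) implies E)):
    (not A iff not (D iff E)): β-rule — branch into not A, not (D iff E)  //  not not A, not not (D iff E).
      branch 1.1 (add not A, not (D iff E)):
        ((B and not B) implies E): β-rule — branch into not (B and not B)  //  E.
          branch 1.1.1 (add not (B and not B)):
            not (D iff E): β-rule — branch into D, not E  //  not D, E.
              branch 1.1.1.1 (add D, not E):
                not (B and not B): β-rule — branch into not B  //  not not B.
                  branch 1.1.1.1.1 (add not B):
                    ○ open, literals {A=F, B=F, D=T, E=F}.
                  branch 1.1.1.1.2 (add not not B):
                    ○ open, literals {A=F, B=T, D=T, E=F}.
              branch 1.1.1.2 (add not D, E):
                not (B and not B): β-rule — branch into not B  //  not not B.
                  branch 1.1.1.2.1 (add not B):
                    ○ open, literals {A=F, B=F, D=F, E=T}.
                  branch 1.1.1.2.2 (add not not B):
                    ○ open, literals {A=F, B=T, D=F, E=T}.
          branch 1.1.2 (add E):
            not (D iff E): β-rule — branch into D, not E  //  not D, E.
              branch 1.1.2.1 (add D, not E):
                × closes — contains both E and not E.
              branch 1.1.2.2 (add not D, E):
                ○ open, literals {A=F, D=F, E=T}.
      branch 1.2 (add not not A, not not (D iff E)):
        ((B and not B) implies E): β-rule — branch into not (B and not B)  //  E.
          branch 1.2.1 (add not (B and not B)):
            not not (D iff E): β-rule — branch into D, E  //  not D, not E.
              branch 1.2.1.1 (add D, E):
                not (B and not B): β-rule — branch into not B  //  not not B.
                  branch 1.2.1.1.1 (add not B):
                    ○ open, literals {A=T, B=F, D=T, E=T}.
                  branch 1.2.1.1.2 (add not not B):
                    ○ open, literals {A=T, B=T, D=T, E=T}.
              branch 1.2.1.2 (add not D, not E):
                not (B and not B): β-rule — branch into not B  //  not not B.
                  branch 1.2.1.2.1 (add not B):
                    ○ open, literals {A=T, B=F, D=F, E=F}.
                  branch 1.2.1.2.2 (add not not B):
                    ○ open, literals {A=T, B=T, D=F, E=F}.
          branch 1.2.2 (add E):
            not not (D iff E): β-rule — branch into D, E  //  not D, not E.
              branch 1.2.2.1 (add D, E):
                ○ open, literals {A=T, D=T, E=T}.
              branch 1.2.2.2 (add not D, not E):
                × closes — contains both E and not E.
  branch 2 (add not C):
    (not A iff not (D iff E)): β-rule — branch into not A, not (D iff E)  //  not not A, not not (D iff E).
      branch 2.1 (add not A, not (D iff E)):
        not (D iff E): β-rule — branch into D, not E  //  not D, E.
          branch 2.1.1 (add D, not E):
            ○ open, literals {A=F, C=F, D=T, E=F}.
          branch 2.1.2 (add not D, E):
            ○ open, literals {A=F, C=F, D=F, E=T}.
      branch 2.2 (add not not A, not not (D iff E)):
        not not (D iff E): β-rule — branch into D, E  //  not D, not E.
          branch 2.2.1 (add D, E):
            ○ open, literals {A=T, C=F, D=T, E=T}.
          branch 2.2.2 (add not D, not E):
            ○ open, literals {A=T, C=F, D=F, E=F}.
2 branches closed, 14 open.
Each open branch fixes some atoms; the unmentioned ones are free. Counting distinct full assignments: branch {A=F, B=F, D=T, E=F} (C) contributes 2 new; branch {A=F, B=T, D=T, E=F} (C) contributes 2 new; branch {A=F, B=F, D=F, E=T} (C) contributes 2 new; branch {A=F, B=T, D=F, E=T} (C) contributes 2 new; branch {A=F, D=F, E=T} (B, C) contributes 0 new; branch {A=T, B=F, D=T, E=T} (C) contributes 2 new; branch {A=T, B=T, D=T, E=T} (C) contributes 2 new; branch {A=T, B=F, D=F, E=F} (C) contributes 2 new; branch {A=T, B=T, D=F, E=F} (C) contributes 2 new; branch {A=T, D=T, E=T} (B, C) contributes 0 new; branch {A=F, C=F, D=T, E=F} (B) contributes 0 new; branch {A=F, C=F, D=F, E=T} (B) contributes 0 new; branch {A=T, C=F, D=T, E=T} (B) contributes 0 new; branch {A=T, C=F, D=F, E=F} (B) contributes 0 new. Total: 16.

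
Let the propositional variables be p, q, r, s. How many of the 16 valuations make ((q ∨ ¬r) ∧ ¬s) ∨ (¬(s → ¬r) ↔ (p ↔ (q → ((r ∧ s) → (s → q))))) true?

Initial set: {T (((q ∨ ¬r) ∧ ¬s) ∨ (¬(s → ¬r) ↔ (p ↔ (q → ((r ∧ s) → (s → q))))))}.
T (((q ∨ ¬r) ∧ ¬s) ∨ (¬(s → ¬r) ↔ (p ↔ (q → ((r ∧ s) → (s → q)))))): β-rule — branch into T ((q ∨ ¬r) ∧ ¬s)  //  T (¬(s → ¬r) ↔ (p ↔ (q → ((r ∧ s) → (s → q))))).
  branch 1 (add T ((q ∨ ¬r) ∧ ¬s)):
    T ((q ∨ ¬r) ∧ ¬s): α-rule — add T (q ∨ ¬r), T ¬s.
    T (q ∨ ¬r): β-rule — branch into T q  //  T ¬r.
      branch 1.1 (add T q):
        ○ open, literals {q=1, s=0}.
      branch 1.2 (add T ¬r):
        ○ open, literals {r=0, s=0}.
  branch 2 (add T (¬(s → ¬r) ↔ (p ↔ (q → ((r ∧ s) → (s → q)))))):
    T (¬(s → ¬r) ↔ (p ↔ (q → ((r ∧ s) → (s → q))))): β-rule — branch into T ¬(s → ¬r), T (p ↔ (q → ((r ∧ s) → (s → q))))  //  F ¬(s → ¬r), F (p ↔ (q → ((r ∧ s) → (s → q)))).
      branch 2.1 (add T ¬(s → ¬r), T (p ↔ (q → ((r ∧ s) → (s → q))))):
        T ¬(s → ¬r): α-rule — add T s, F ¬r.
        T (p ↔ (q → ((r ∧ s) → (s → q)))): β-rule — branch into T p, T (q → ((r ∧ s) → (s → q)))  //  F p, F (q → ((r ∧ s) → (s → q))).
          branch 2.1.1 (add T p, T (q → ((r ∧ s) → (s → q)))):
            T (q → ((r ∧ s) → (s → q))): β-rule — branch into F q  //  T ((r ∧ s) → (s → q)).
              branch 2.1.1.1 (add F q):
                ○ open, literals {p=1, q=0, r=1, s=1}.
              branch 2.1.1.2 (add T ((r ∧ s) → (s → q))):
                T ((r ∧ s) → (s → q)): β-rule — branch into F (r ∧ s)  //  T (s → q).
                  branch 2.1.1.2.1 (add F (r ∧ s)):
                    F (r ∧ s): β-rule — branch into F r  //  F s.
                      branch 2.1.1.2.1.1 (add F r):
                        × closes — contains both r and ¬r.
                      branch 2.1.1.2.1.2 (add F s):
                        × closes — contains both s and ¬s.
                  branch 2.1.1.2.2 (add T (s → q)):
                    T (s → q): β-rule — branch into F s  //  T q.
                      branch 2.1.1.2.2.1 (add F s):
                        × closes — contains both s and ¬s.
                      branch 2.1.1.2.2.2 (add T q):
                        ○ open, literals {p=1, q=1, r=1, s=1}.
          branch 2.1.2 (add F p, F (q → ((r ∧ s) → (s → q)))):
            F (q → ((r ∧ s) → (s → q))): α-rule — add T q, F ((r ∧ s) → (s → q)).
            F ((r ∧ s) → (s → q)): α-rule — add T (r ∧ s), F (s → q).
            T (r ∧ s): α-rule — add T r, T s.
            F (s → q): α-rule — add T s, F q.
            × closes — contains both q and ¬q.
      branch 2.2 (add F ¬(s → ¬r), F (p ↔ (q → ((r ∧ s) → (s → q))))):
        F ¬(s → ¬r): β-rule — branch into F s  //  T ¬r.
          branch 2.2.1 (add F s):
            F (p ↔ (q → ((r ∧ s) → (s → q)))): β-rule — branch into T p, F (q → ((r ∧ s) → (s → q)))  //  F p, T (q → ((r ∧ s) → (s → q))).
              branch 2.2.1.1 (add T p, F (q → ((r ∧ s) → (s → q)))):
                F (q → ((r ∧ s) → (s → q))): α-rule — add T q, F ((r ∧ s) → (s → q)).
                F ((r ∧ s) → (s → q)): α-rule — add T (r ∧ s), F (s → q).
                T (r ∧ s): α-rule — add T r, T s.
                × closes — contains both s and ¬s.
              branch 2.2.1.2 (add F p, T (q → ((r ∧ s) → (s → q)))):
                T (q → ((r ∧ s) → (s → q))): β-rule — branch into F q  //  T ((r ∧ s) → (s → q)).
                  branch 2.2.1.2.1 (add F q):
                    ○ open, literals {p=0, q=0, s=0}.
                  branch 2.2.1.2.2 (add T ((r ∧ s) → (s → q))):
                    T ((r ∧ s) → (s → q)): β-rule — branch into F (r ∧ s)  //  T (s → q).
                      branch 2.2.1.2.2.1 (add F (r ∧ s)):
                        F (r ∧ s): β-rule — branch into F r  //  F s.
                          branch 2.2.1.2.2.1.1 (add F r):
                            ○ open, literals {p=0, r=0, s=0}.
                          branch 2.2.1.2.2.1.2 (add F s):
                            ○ open, literals {p=0, s=0}.
                      branch 2.2.1.2.2.2 (add T (s → q)):
                        T (s → q): β-rule — branch into F s  //  T q.
                          branch 2.2.1.2.2.2.1 (add F s):
                            ○ open, literals {p=0, s=0}.
                          branch 2.2.1.2.2.2.2 (add T q):
                            ○ open, literals {p=0, q=1, s=0}.
          branch 2.2.2 (add T ¬r):
            F (p ↔ (q → ((r ∧ s) → (s → q)))): β-rule — branch into T p, F (q → ((r ∧ s) → (s → q)))  //  F p, T (q → ((r ∧ s) → (s → q))).
              branch 2.2.2.1 (add T p, F (q → ((r ∧ s) → (s → q)))):
                F (q → ((r ∧ s) → (s → q))): α-rule — add T q, F ((r ∧ s) → (s → q)).
                F ((r ∧ s) → (s → q)): α-rule — add T (r ∧ s), F (s → q).
                T (r ∧ s): α-rule — add T r, T s.
                × closes — contains both r and ¬r.
              branch 2.2.2.2 (add F p, T (q → ((r ∧ s) → (s → q)))):
                T (q → ((r ∧ s) → (s → q))): β-rule — branch into F q  //  T ((r ∧ s) → (s → q)).
                  branch 2.2.2.2.1 (add F q):
                    ○ open, literals {p=0, q=0, r=0}.
                  branch 2.2.2.2.2 (add T ((r ∧ s) → (s → q))):
                    T ((r ∧ s) → (s → q)): β-rule — branch into F (r ∧ s)  //  T (s → q).
                      branch 2.2.2.2.2.1 (add F (r ∧ s)):
                        F (r ∧ s): β-rule — branch into F r  //  F s.
                          branch 2.2.2.2.2.1.1 (add F r):
                            ○ open, literals {p=0, r=0}.
                          branch 2.2.2.2.2.1.2 (add F s):
                            ○ open, literals {p=0, r=0, s=0}.
                      branch 2.2.2.2.2.2 (add T (s → q)):
                        T (s → q): β-rule — branch into F s  //  T q.
                          branch 2.2.2.2.2.2.1 (add F s):
                            ○ open, literals {p=0, r=0, s=0}.
                          branch 2.2.2.2.2.2.2 (add T q):
                            ○ open, literals {p=0, q=1, r=0}.
6 branches closed, 14 open.
Each open branch fixes some atoms; the unmentioned ones are free. Counting distinct full assignments: branch {q=1, s=0} (p, r) contributes 4 new; branch {r=0, s=0} (p, q) contributes 2 new; branch {p=1, q=0, r=1, s=1} (none free) contributes 1 new; branch {p=1, q=1, r=1, s=1} (none free) contributes 1 new; branch {p=0, q=0, s=0} (r) contributes 1 new; branch {p=0, r=0, s=0} (q) contributes 0 new; branch {p=0, s=0} (q, r) contributes 0 new; branch {p=0, s=0} (q, r) contributes 0 new; branch {p=0, q=1, s=0} (r) contributes 0 new; branch {p=0, q=0, r=0} (s) contributes 1 new; branch {p=0, r=0} (q, s) contributes 1 new; branch {p=0, r=0, s=0} (q) contributes 0 new; branch {p=0, r=0, s=0} (q) contributes 0 new; branch {p=0, q=1, r=0} (s) contributes 0 new. Total: 11.

11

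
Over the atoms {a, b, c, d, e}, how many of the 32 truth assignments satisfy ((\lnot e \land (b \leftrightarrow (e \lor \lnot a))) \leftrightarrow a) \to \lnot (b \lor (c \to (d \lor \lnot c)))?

Initial set: {(((\lnot e \land (b \leftrightarrow (e \lor \lnot a))) \leftrightarrow a) \to \lnot (b \lor (c \to (d \lor \lnot c))))}.
(((\lnot e \land (b \leftrightarrow (e \lor \lnot a))) \leftrightarrow a) \to \lnot (b \lor (c \to (d \lor \lnot c)))): β-rule — branch into \lnot ((\lnot e \land (b \leftrightarrow (e \lor \lnot a))) \leftrightarrow a)  //  \lnot (b \lor (c \to (d \lor \lnot c))).
  branch 1 (add \lnot ((\lnot e \land (b \leftrightarrow (e \lor \lnot a))) \leftrightarrow a)):
    \lnot ((\lnot e \land (b \leftrightarrow (e \lor \lnot a))) \leftrightarrow a): β-rule — branch into (\lnot e \land (b \leftrightarrow (e \lor \lnot a))), \lnot a  //  \lnot (\lnot e \land (b \leftrightarrow (e \lor \lnot a))), a.
      branch 1.1 (add (\lnot e \land (b \leftrightarrow (e \lor \lnot a))), \lnot a):
        (\lnot e \land (b \leftrightarrow (e \lor \lnot a))): α-rule — add \lnot e, (b \leftrightarrow (e \lor \lnot a)).
        (b \leftrightarrow (e \lor \lnot a)): β-rule — branch into b, (e \lor \lnot a)  //  \lnot b, \lnot (e \lor \lnot a).
          branch 1.1.1 (add b, (e \lor \lnot a)):
            (e \lor \lnot a): β-rule — branch into e  //  \lnot a.
              branch 1.1.1.1 (add e):
                × closes — contains both e and \lnot e.
              branch 1.1.1.2 (add \lnot a):
                ○ open, literals {a=F, b=T, e=F}.
          branch 1.1.2 (add \lnot b, \lnot (e \lor \lnot a)):
            \lnot (e \lor \lnot a): α-rule — add \lnot e, \lnot \lnot a.
            × closes — contains both a and \lnot a.
      branch 1.2 (add \lnot (\lnot e \land (b \leftrightarrow (e \lor \lnot a))), a):
        \lnot (\lnot e \land (b \leftrightarrow (e \lor \lnot a))): β-rule — branch into \lnot \lnot e  //  \lnot (b \leftrightarrow (e \lor \lnot a)).
          branch 1.2.1 (add \lnot \lnot e):
            ○ open, literals {a=T, e=T}.
          branch 1.2.2 (add \lnot (b \leftrightarrow (e \lor \lnot a))):
            \lnot (b \leftrightarrow (e \lor \lnot a)): β-rule — branch into b, \lnot (e \lor \lnot a)  //  \lnot b, (e \lor \lnot a).
              branch 1.2.2.1 (add b, \lnot (e \lor \lnot a)):
                \lnot (e \lor \lnot a): α-rule — add \lnot e, \lnot \lnot a.
                ○ open, literals {a=T, b=T, e=F}.
              branch 1.2.2.2 (add \lnot b, (e \lor \lnot a)):
                (e \lor \lnot a): β-rule — branch into e  //  \lnot a.
                  branch 1.2.2.2.1 (add e):
                    ○ open, literals {a=T, b=F, e=T}.
                  branch 1.2.2.2.2 (add \lnot a):
                    × closes — contains both a and \lnot a.
  branch 2 (add \lnot (b \lor (c \to (d \lor \lnot c)))):
    \lnot (b \lor (c \to (d \lor \lnot c))): α-rule — add \lnot b, \lnot (c \to (d \lor \lnot c)).
    \lnot (c \to (d \lor \lnot c)): α-rule — add c, \lnot (d \lor \lnot c).
    \lnot (d \lor \lnot c): α-rule — add \lnot d, \lnot \lnot c.
    ○ open, literals {b=F, c=T, d=F}.
3 branches closed, 5 open.
Each open branch fixes some atoms; the unmentioned ones are free. Counting distinct full assignments: branch {a=F, b=T, e=F} (c, d) contributes 4 new; branch {a=T, e=T} (b, c, d) contributes 8 new; branch {a=T, b=T, e=F} (c, d) contributes 4 new; branch {a=T, b=F, e=T} (c, d) contributes 0 new; branch {b=F, c=T, d=F} (a, e) contributes 3 new. Total: 19.

19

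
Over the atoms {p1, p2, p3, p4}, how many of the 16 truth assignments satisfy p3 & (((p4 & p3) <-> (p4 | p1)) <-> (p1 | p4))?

Initial set: {(p3 & (((p4 & p3) <-> (p4 | p1)) <-> (p1 | p4)))}.
(p3 & (((p4 & p3) <-> (p4 | p1)) <-> (p1 | p4))): α-rule — add p3, (((p4 & p3) <-> (p4 | p1)) <-> (p1 | p4)).
(((p4 & p3) <-> (p4 | p1)) <-> (p1 | p4)): β-rule — branch into ((p4 & p3) <-> (p4 | p1)), (p1 | p4)  //  ~((p4 & p3) <-> (p4 | p1)), ~(p1 | p4).
  branch 1 (add ((p4 & p3) <-> (p4 | p1)), (p1 | p4)):
    ((p4 & p3) <-> (p4 | p1)): β-rule — branch into (p4 & p3), (p4 | p1)  //  ~(p4 & p3), ~(p4 | p1).
      branch 1.1 (add (p4 & p3), (p4 | p1)):
        (p4 & p3): α-rule — add p4, p3.
        (p1 | p4): β-rule — branch into p1  //  p4.
          branch 1.1.1 (add p1):
            (p4 | p1): β-rule — branch into p4  //  p1.
              branch 1.1.1.1 (add p4):
                ○ open, literals {p1=T, p3=T, p4=T}.
              branch 1.1.1.2 (add p1):
                ○ open, literals {p1=T, p3=T, p4=T}.
          branch 1.1.2 (add p4):
            (p4 | p1): β-rule — branch into p4  //  p1.
              branch 1.1.2.1 (add p4):
                ○ open, literals {p3=T, p4=T}.
              branch 1.1.2.2 (add p1):
                ○ open, literals {p1=T, p3=T, p4=T}.
      branch 1.2 (add ~(p4 & p3), ~(p4 | p1)):
        ~(p4 | p1): α-rule — add ~p4, ~p1.
        (p1 | p4): β-rule — branch into p1  //  p4.
          branch 1.2.1 (add p1):
            × closes — contains both p1 and ~p1.
          branch 1.2.2 (add p4):
            × closes — contains both p4 and ~p4.
  branch 2 (add ~((p4 & p3) <-> (p4 | p1)), ~(p1 | p4)):
    ~(p1 | p4): α-rule — add ~p1, ~p4.
    ~((p4 & p3) <-> (p4 | p1)): β-rule — branch into (p4 & p3), ~(p4 | p1)  //  ~(p4 & p3), (p4 | p1).
      branch 2.1 (add (p4 & p3), ~(p4 | p1)):
        (p4 & p3): α-rule — add p4, p3.
        × closes — contains both p4 and ~p4.
      branch 2.2 (add ~(p4 & p3), (p4 | p1)):
        ~(p4 & p3): β-rule — branch into ~p4  //  ~p3.
          branch 2.2.1 (add ~p4):
            (p4 | p1): β-rule — branch into p4  //  p1.
              branch 2.2.1.1 (add p4):
                × closes — contains both p4 and ~p4.
              branch 2.2.1.2 (add p1):
                × closes — contains both p1 and ~p1.
          branch 2.2.2 (add ~p3):
            × closes — contains both p3 and ~p3.
6 branches closed, 4 open.
Each open branch fixes some atoms; the unmentioned ones are free. Counting distinct full assignments: branch {p1=T, p3=T, p4=T} (p2) contributes 2 new; branch {p1=T, p3=T, p4=T} (p2) contributes 0 new; branch {p3=T, p4=T} (p1, p2) contributes 2 new; branch {p1=T, p3=T, p4=T} (p2) contributes 0 new. Total: 4.

4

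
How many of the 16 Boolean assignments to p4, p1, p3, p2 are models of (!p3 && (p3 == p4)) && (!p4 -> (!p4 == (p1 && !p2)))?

1

Initial set: {((!p3 && (p3 == p4)) && (!p4 -> (!p4 == (p1 && !p2))))}.
((!p3 && (p3 == p4)) && (!p4 -> (!p4 == (p1 && !p2)))): α-rule — add (!p3 && (p3 == p4)), (!p4 -> (!p4 == (p1 && !p2))).
(!p3 && (p3 == p4)): α-rule — add !p3, (p3 == p4).
(!p4 -> (!p4 == (p1 && !p2))): β-rule — branch into !!p4  //  (!p4 == (p1 && !p2)).
  branch 1 (add !!p4):
    (p3 == p4): β-rule — branch into p3, p4  //  !p3, !p4.
      branch 1.1 (add p3, p4):
        × closes — contains both p3 and !p3.
      branch 1.2 (add !p3, !p4):
        × closes — contains both p4 and !p4.
  branch 2 (add (!p4 == (p1 && !p2))):
    (p3 == p4): β-rule — branch into p3, p4  //  !p3, !p4.
      branch 2.1 (add p3, p4):
        × closes — contains both p3 and !p3.
      branch 2.2 (add !p3, !p4):
        (!p4 == (p1 && !p2)): β-rule — branch into !p4, (p1 && !p2)  //  !!p4, !(p1 && !p2).
          branch 2.2.1 (add !p4, (p1 && !p2)):
            (p1 && !p2): α-rule — add p1, !p2.
            ○ open, literals {p1=T, p2=F, p3=F, p4=F}.
          branch 2.2.2 (add !!p4, !(p1 && !p2)):
            × closes — contains both p4 and !p4.
4 branches closed, 1 open.
Each open branch fixes some atoms; the unmentioned ones are free. Counting distinct full assignments: branch {p1=T, p2=F, p3=F, p4=F} (none free) contributes 1 new. Total: 1.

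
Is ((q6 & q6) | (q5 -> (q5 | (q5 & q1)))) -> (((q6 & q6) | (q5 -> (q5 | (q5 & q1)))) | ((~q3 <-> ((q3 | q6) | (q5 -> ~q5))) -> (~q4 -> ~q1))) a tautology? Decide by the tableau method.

Assume the negation and expand:
Initial set: {~(((q6 & q6) | (q5 -> (q5 | (q5 & q1)))) -> (((q6 & q6) | (q5 -> (q5 | (q5 & q1)))) | ((~q3 <-> ((q3 | q6) | (q5 -> ~q5))) -> (~q4 -> ~q1))))}.
~(((q6 & q6) | (q5 -> (q5 | (q5 & q1)))) -> (((q6 & q6) | (q5 -> (q5 | (q5 & q1)))) | ((~q3 <-> ((q3 | q6) | (q5 -> ~q5))) -> (~q4 -> ~q1)))): α-rule — add ((q6 & q6) | (q5 -> (q5 | (q5 & q1)))), ~(((q6 & q6) | (q5 -> (q5 | (q5 & q1)))) | ((~q3 <-> ((q3 | q6) | (q5 -> ~q5))) -> (~q4 -> ~q1))).
~(((q6 & q6) | (q5 -> (q5 | (q5 & q1)))) | ((~q3 <-> ((q3 | q6) | (q5 -> ~q5))) -> (~q4 -> ~q1))): α-rule — add ~((q6 & q6) | (q5 -> (q5 | (q5 & q1)))), ~((~q3 <-> ((q3 | q6) | (q5 -> ~q5))) -> (~q4 -> ~q1)).
~((q6 & q6) | (q5 -> (q5 | (q5 & q1)))): α-rule — add ~(q6 & q6), ~(q5 -> (q5 | (q5 & q1))).
~((~q3 <-> ((q3 | q6) | (q5 -> ~q5))) -> (~q4 -> ~q1)): α-rule — add (~q3 <-> ((q3 | q6) | (q5 -> ~q5))), ~(~q4 -> ~q1).
~(q5 -> (q5 | (q5 & q1))): α-rule — add q5, ~(q5 | (q5 & q1)).
~(~q4 -> ~q1): α-rule — add ~q4, ~~q1.
~(q5 | (q5 & q1)): α-rule — add ~q5, ~(q5 & q1).
× closes — contains both q5 and ~q5.
All 1 branch closes.
Every branch closed, so the negation is unsatisfiable and the formula is valid.

Valid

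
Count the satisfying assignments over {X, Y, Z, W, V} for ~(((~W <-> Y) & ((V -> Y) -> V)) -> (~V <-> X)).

Initial set: {~(((~W <-> Y) & ((V -> Y) -> V)) -> (~V <-> X))}.
~(((~W <-> Y) & ((V -> Y) -> V)) -> (~V <-> X)): α-rule — add ((~W <-> Y) & ((V -> Y) -> V)), ~(~V <-> X).
((~W <-> Y) & ((V -> Y) -> V)): α-rule — add (~W <-> Y), ((V -> Y) -> V).
~(~V <-> X): β-rule — branch into ~V, ~X  //  ~~V, X.
  branch 1 (add ~V, ~X):
    (~W <-> Y): β-rule — branch into ~W, Y  //  ~~W, ~Y.
      branch 1.1 (add ~W, Y):
        ((V -> Y) -> V): β-rule — branch into ~(V -> Y)  //  V.
          branch 1.1.1 (add ~(V -> Y)):
            ~(V -> Y): α-rule — add V, ~Y.
            × closes — contains both V and ~V.
          branch 1.1.2 (add V):
            × closes — contains both V and ~V.
      branch 1.2 (add ~~W, ~Y):
        ((V -> Y) -> V): β-rule — branch into ~(V -> Y)  //  V.
          branch 1.2.1 (add ~(V -> Y)):
            ~(V -> Y): α-rule — add V, ~Y.
            × closes — contains both V and ~V.
          branch 1.2.2 (add V):
            × closes — contains both V and ~V.
  branch 2 (add ~~V, X):
    (~W <-> Y): β-rule — branch into ~W, Y  //  ~~W, ~Y.
      branch 2.1 (add ~W, Y):
        ((V -> Y) -> V): β-rule — branch into ~(V -> Y)  //  V.
          branch 2.1.1 (add ~(V -> Y)):
            ~(V -> Y): α-rule — add V, ~Y.
            × closes — contains both Y and ~Y.
          branch 2.1.2 (add V):
            ○ open, literals {V=T, W=F, X=T, Y=T}.
      branch 2.2 (add ~~W, ~Y):
        ((V -> Y) -> V): β-rule — branch into ~(V -> Y)  //  V.
          branch 2.2.1 (add ~(V -> Y)):
            ~(V -> Y): α-rule — add V, ~Y.
            ○ open, literals {V=T, W=T, X=T, Y=F}.
          branch 2.2.2 (add V):
            ○ open, literals {V=T, W=T, X=T, Y=F}.
5 branches closed, 3 open.
Each open branch fixes some atoms; the unmentioned ones are free. Counting distinct full assignments: branch {V=T, W=F, X=T, Y=T} (Z) contributes 2 new; branch {V=T, W=T, X=T, Y=F} (Z) contributes 2 new; branch {V=T, W=T, X=T, Y=F} (Z) contributes 0 new. Total: 4.

4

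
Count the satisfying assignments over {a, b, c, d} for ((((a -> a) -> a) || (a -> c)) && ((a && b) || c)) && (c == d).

Initial set: {(((((a -> a) -> a) || (a -> c)) && ((a && b) || c)) && (c == d))}.
(((((a -> a) -> a) || (a -> c)) && ((a && b) || c)) && (c == d)): α-rule — add ((((a -> a) -> a) || (a -> c)) && ((a && b) || c)), (c == d).
((((a -> a) -> a) || (a -> c)) && ((a && b) || c)): α-rule — add (((a -> a) -> a) || (a -> c)), ((a && b) || c).
(c == d): β-rule — branch into c, d  //  !c, !d.
  branch 1 (add c, d):
    (((a -> a) -> a) || (a -> c)): β-rule — branch into ((a -> a) -> a)  //  (a -> c).
      branch 1.1 (add ((a -> a) -> a)):
        ((a && b) || c): β-rule — branch into (a && b)  //  c.
          branch 1.1.1 (add (a && b)):
            (a && b): α-rule — add a, b.
            ((a -> a) -> a): β-rule — branch into !(a -> a)  //  a.
              branch 1.1.1.1 (add !(a -> a)):
                !(a -> a): α-rule — add a, !a.
                × closes — contains both a and !a.
              branch 1.1.1.2 (add a):
                ○ open, literals {a=T, b=T, c=T, d=T}.
          branch 1.1.2 (add c):
            ((a -> a) -> a): β-rule — branch into !(a -> a)  //  a.
              branch 1.1.2.1 (add !(a -> a)):
                !(a -> a): α-rule — add a, !a.
                × closes — contains both a and !a.
              branch 1.1.2.2 (add a):
                ○ open, literals {a=T, c=T, d=T}.
      branch 1.2 (add (a -> c)):
        ((a && b) || c): β-rule — branch into (a && b)  //  c.
          branch 1.2.1 (add (a && b)):
            (a && b): α-rule — add a, b.
            (a -> c): β-rule — branch into !a  //  c.
              branch 1.2.1.1 (add !a):
                × closes — contains both a and !a.
              branch 1.2.1.2 (add c):
                ○ open, literals {a=T, b=T, c=T, d=T}.
          branch 1.2.2 (add c):
            (a -> c): β-rule — branch into !a  //  c.
              branch 1.2.2.1 (add !a):
                ○ open, literals {a=F, c=T, d=T}.
              branch 1.2.2.2 (add c):
                ○ open, literals {c=T, d=T}.
  branch 2 (add !c, !d):
    (((a -> a) -> a) || (a -> c)): β-rule — branch into ((a -> a) -> a)  //  (a -> c).
      branch 2.1 (add ((a -> a) -> a)):
        ((a && b) || c): β-rule — branch into (a && b)  //  c.
          branch 2.1.1 (add (a && b)):
            (a && b): α-rule — add a, b.
            ((a -> a) -> a): β-rule — branch into !(a -> a)  //  a.
              branch 2.1.1.1 (add !(a -> a)):
                !(a -> a): α-rule — add a, !a.
                × closes — contains both a and !a.
              branch 2.1.1.2 (add a):
                ○ open, literals {a=T, b=T, c=F, d=F}.
          branch 2.1.2 (add c):
            × closes — contains both c and !c.
      branch 2.2 (add (a -> c)):
        ((a && b) || c): β-rule — branch into (a && b)  //  c.
          branch 2.2.1 (add (a && b)):
            (a && b): α-rule — add a, b.
            (a -> c): β-rule — branch into !a  //  c.
              branch 2.2.1.1 (add !a):
                × closes — contains both a and !a.
              branch 2.2.1.2 (add c):
                × closes — contains both c and !c.
          branch 2.2.2 (add c):
            × closes — contains both c and !c.
8 branches closed, 6 open.
Each open branch fixes some atoms; the unmentioned ones are free. Counting distinct full assignments: branch {a=T, b=T, c=T, d=T} (none free) contributes 1 new; branch {a=T, c=T, d=T} (b) contributes 1 new; branch {a=T, b=T, c=T, d=T} (none free) contributes 0 new; branch {a=F, c=T, d=T} (b) contributes 2 new; branch {c=T, d=T} (a, b) contributes 0 new; branch {a=T, b=T, c=F, d=F} (none free) contributes 1 new. Total: 5.

5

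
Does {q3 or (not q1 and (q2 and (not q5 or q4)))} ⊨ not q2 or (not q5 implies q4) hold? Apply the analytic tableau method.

Initial set: {(q3 or (not q1 and (q2 and (not q5 or q4)))); not (not q2 or (not q5 implies q4))}.
not (not q2 or (not q5 implies q4)): α-rule — add not not q2, not (not q5 implies q4).
not (not q5 implies q4): α-rule — add not q5, not q4.
(q3 or (not q1 and (q2 and (not q5 or q4)))): β-rule — branch into q3  //  (not q1 and (q2 and (not q5 or q4))).
  branch 1 (add q3):
    ○ open, literals {q2=1, q3=1, q4=0, q5=0}.
  branch 2 (add (not q1 and (q2 and (not q5 or q4)))):
    (not q1 and (q2 and (not q5 or q4))): α-rule — add not q1, (q2 and (not q5 or q4)).
    (q2 and (not q5 or q4)): α-rule — add q2, (not q5 or q4).
    (not q5 or q4): β-rule — branch into not q5  //  q4.
      branch 2.1 (add not q5):
        ○ open, literals {q1=0, q2=1, q4=0, q5=0}.
      branch 2.2 (add q4):
        × closes — contains both q4 and not q4.
1 branch closed, 2 open.
An open branch gives a countermodel: q2=1, q3=1, q4=0, q5=0 (unmentioned atoms arbitrary); the premises hold there but the conclusion fails.

No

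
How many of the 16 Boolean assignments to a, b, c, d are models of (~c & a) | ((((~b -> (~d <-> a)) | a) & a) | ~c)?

Initial set: {((~c & a) | ((((~b -> (~d <-> a)) | a) & a) | ~c))}.
((~c & a) | ((((~b -> (~d <-> a)) | a) & a) | ~c)): β-rule — branch into (~c & a)  //  ((((~b -> (~d <-> a)) | a) & a) | ~c).
  branch 1 (add (~c & a)):
    (~c & a): α-rule — add ~c, a.
    ○ open, literals {a=true, c=false}.
  branch 2 (add ((((~b -> (~d <-> a)) | a) & a) | ~c)):
    ((((~b -> (~d <-> a)) | a) & a) | ~c): β-rule — branch into (((~b -> (~d <-> a)) | a) & a)  //  ~c.
      branch 2.1 (add (((~b -> (~d <-> a)) | a) & a)):
        (((~b -> (~d <-> a)) | a) & a): α-rule — add ((~b -> (~d <-> a)) | a), a.
        ((~b -> (~d <-> a)) | a): β-rule — branch into (~b -> (~d <-> a))  //  a.
          branch 2.1.1 (add (~b -> (~d <-> a))):
            (~b -> (~d <-> a)): β-rule — branch into ~~b  //  (~d <-> a).
              branch 2.1.1.1 (add ~~b):
                ○ open, literals {a=true, b=true}.
              branch 2.1.1.2 (add (~d <-> a)):
                (~d <-> a): β-rule — branch into ~d, a  //  ~~d, ~a.
                  branch 2.1.1.2.1 (add ~d, a):
                    ○ open, literals {a=true, d=false}.
                  branch 2.1.1.2.2 (add ~~d, ~a):
                    × closes — contains both a and ~a.
          branch 2.1.2 (add a):
            ○ open, literals {a=true}.
      branch 2.2 (add ~c):
        ○ open, literals {c=false}.
1 branch closed, 5 open.
Each open branch fixes some atoms; the unmentioned ones are free. Counting distinct full assignments: branch {a=true, c=false} (b, d) contributes 4 new; branch {a=true, b=true} (c, d) contributes 2 new; branch {a=true, d=false} (b, c) contributes 1 new; branch {a=true} (b, c, d) contributes 1 new; branch {c=false} (a, b, d) contributes 4 new. Total: 12.

12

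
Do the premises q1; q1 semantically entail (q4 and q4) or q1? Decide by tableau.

Yes

Initial set: {T q1; T q1; F ((q4 and q4) or q1)}.
F ((q4 and q4) or q1): α-rule — add F (q4 and q4), F q1.
× closes — contains both q1 and not q1.
All 1 branch closes.
Every branch closed, so the premises entail the conclusion.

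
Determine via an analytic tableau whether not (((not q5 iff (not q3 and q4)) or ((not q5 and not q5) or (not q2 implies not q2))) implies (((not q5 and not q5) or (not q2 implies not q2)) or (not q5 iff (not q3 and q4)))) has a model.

Unsatisfiable

Initial set: {not (((not q5 iff (not q3 and q4)) or ((not q5 and not q5) or (not q2 implies not q2))) implies (((not q5 and not q5) or (not q2 implies not q2)) or (not q5 iff (not q3 and q4))))}.
not (((not q5 iff (not q3 and q4)) or ((not q5 and not q5) or (not q2 implies not q2))) implies (((not q5 and not q5) or (not q2 implies not q2)) or (not q5 iff (not q3 and q4)))): α-rule — add ((not q5 iff (not q3 and q4)) or ((not q5 and not q5) or (not q2 implies not q2))), not (((not q5 and not q5) or (not q2 implies not q2)) or (not q5 iff (not q3 and q4))).
not (((not q5 and not q5) or (not q2 implies not q2)) or (not q5 iff (not q3 and q4))): α-rule — add not ((not q5 and not q5) or (not q2 implies not q2)), not (not q5 iff (not q3 and q4)).
not ((not q5 and not q5) or (not q2 implies not q2)): α-rule — add not (not q5 and not q5), not (not q2 implies not q2).
not (not q2 implies not q2): α-rule — add not q2, not not q2.
× closes — contains both q2 and not q2.
All 1 branch closes.
Every branch closed; the formula is unsatisfiable.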